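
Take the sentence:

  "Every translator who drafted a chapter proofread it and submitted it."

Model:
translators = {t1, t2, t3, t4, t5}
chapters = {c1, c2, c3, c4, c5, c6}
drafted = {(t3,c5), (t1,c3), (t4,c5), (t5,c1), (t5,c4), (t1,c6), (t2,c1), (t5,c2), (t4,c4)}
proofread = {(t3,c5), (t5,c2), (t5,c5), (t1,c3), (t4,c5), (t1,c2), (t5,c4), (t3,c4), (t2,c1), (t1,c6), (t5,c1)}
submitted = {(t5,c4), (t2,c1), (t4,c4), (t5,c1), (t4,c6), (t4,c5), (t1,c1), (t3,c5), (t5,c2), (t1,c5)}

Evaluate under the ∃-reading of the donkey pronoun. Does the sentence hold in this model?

"it" takes "a chapter" as antecedent — a donkey pronoun bound across the clause boundary.
Weak reading: every translator t with some drafted-chapter has at least one drafted-chapter c such that proofread(t,c) ∧ submitted(t,c).
Per translator: t1:✗  t2:✓  t3:✓  t4:✓  t5:✓
t1 has no witness among its drafted-chapters.

False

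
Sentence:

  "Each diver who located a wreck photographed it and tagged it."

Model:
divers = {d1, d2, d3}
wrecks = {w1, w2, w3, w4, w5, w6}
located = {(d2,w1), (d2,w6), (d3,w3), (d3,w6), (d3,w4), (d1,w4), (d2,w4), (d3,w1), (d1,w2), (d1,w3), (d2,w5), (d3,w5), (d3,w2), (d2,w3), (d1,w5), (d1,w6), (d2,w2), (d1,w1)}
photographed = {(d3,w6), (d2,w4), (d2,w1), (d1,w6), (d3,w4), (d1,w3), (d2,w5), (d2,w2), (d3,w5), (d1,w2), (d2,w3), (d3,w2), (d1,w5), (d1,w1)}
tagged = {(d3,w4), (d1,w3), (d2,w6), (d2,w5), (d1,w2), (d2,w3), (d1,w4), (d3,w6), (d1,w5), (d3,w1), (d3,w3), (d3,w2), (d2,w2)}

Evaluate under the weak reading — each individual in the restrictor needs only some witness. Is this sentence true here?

True

"it" takes "a wreck" as antecedent — a donkey pronoun bound across the clause boundary.
Weak reading: every diver d with some located-wreck has at least one located-wreck w such that photographed(d,w) ∧ tagged(d,w).
Per diver: d1:✓  d2:✓  d3:✓
Every diver in the restrictor has a witness.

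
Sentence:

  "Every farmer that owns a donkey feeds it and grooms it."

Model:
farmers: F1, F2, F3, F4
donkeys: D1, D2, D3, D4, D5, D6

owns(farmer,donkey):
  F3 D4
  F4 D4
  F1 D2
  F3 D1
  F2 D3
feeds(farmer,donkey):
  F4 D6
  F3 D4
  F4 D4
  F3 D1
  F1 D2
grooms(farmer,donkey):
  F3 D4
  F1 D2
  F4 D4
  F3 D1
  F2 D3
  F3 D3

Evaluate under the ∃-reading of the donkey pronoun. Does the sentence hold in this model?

"it" takes "a donkey" as antecedent — a donkey pronoun bound across the clause boundary.
Weak reading: every farmer f with some owns-donkey has at least one owns-donkey d such that feeds(f,d) ∧ grooms(f,d).
Per farmer: F1:✓  F2:✗  F3:✓  F4:✓
F2 has no witness among its owns-donkeys.

False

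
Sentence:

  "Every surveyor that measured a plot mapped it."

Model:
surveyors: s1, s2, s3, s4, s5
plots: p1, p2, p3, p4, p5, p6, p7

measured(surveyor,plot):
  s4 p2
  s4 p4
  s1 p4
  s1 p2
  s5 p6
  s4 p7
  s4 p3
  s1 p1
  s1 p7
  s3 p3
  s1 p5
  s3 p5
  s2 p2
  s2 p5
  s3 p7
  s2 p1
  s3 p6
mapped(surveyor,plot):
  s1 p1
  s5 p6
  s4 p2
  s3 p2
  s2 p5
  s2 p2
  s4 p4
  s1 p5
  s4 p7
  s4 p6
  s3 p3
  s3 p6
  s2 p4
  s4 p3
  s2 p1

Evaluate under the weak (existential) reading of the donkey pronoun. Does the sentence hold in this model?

"it" takes "a plot" as antecedent — a donkey pronoun bound across the clause boundary.
Weak reading: every surveyor s with some measured-plot has at least one measured-plot p such that mapped(s,p).
Per surveyor: s1:✓  s2:✓  s3:✓  s4:✓  s5:✓
Every surveyor in the restrictor has a witness.

True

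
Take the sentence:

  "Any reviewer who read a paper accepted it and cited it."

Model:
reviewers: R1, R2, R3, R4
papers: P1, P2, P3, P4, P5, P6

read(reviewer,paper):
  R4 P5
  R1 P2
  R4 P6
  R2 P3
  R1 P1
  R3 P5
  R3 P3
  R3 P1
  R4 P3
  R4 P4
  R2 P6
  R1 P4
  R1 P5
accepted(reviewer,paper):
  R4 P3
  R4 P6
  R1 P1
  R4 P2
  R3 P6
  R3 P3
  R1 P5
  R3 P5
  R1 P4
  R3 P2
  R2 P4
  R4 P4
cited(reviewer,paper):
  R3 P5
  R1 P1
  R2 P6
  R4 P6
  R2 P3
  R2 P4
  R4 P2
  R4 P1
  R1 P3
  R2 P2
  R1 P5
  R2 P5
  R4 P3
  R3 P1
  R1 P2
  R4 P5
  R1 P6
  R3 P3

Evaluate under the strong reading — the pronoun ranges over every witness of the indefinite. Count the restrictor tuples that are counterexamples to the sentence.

7

"it" takes "a paper" as antecedent — a donkey pronoun bound across the clause boundary.
Strong reading: for every (r,p) with read(r,p), accepted(r,p) ∧ cited(r,p).
Restrictor pairs: (R1,P1) ✓  (R1,P2) ✗  (R1,P4) ✗  (R1,P5) ✓  (R2,P3) ✗  (R2,P6) ✗  (R3,P1) ✗  (R3,P3) ✓  (R3,P5) ✓  (R4,P3) ✓  (R4,P4) ✗  (R4,P5) ✗  (R4,P6) ✓
Counterexamples (restrictor pairs failing the scope): 7.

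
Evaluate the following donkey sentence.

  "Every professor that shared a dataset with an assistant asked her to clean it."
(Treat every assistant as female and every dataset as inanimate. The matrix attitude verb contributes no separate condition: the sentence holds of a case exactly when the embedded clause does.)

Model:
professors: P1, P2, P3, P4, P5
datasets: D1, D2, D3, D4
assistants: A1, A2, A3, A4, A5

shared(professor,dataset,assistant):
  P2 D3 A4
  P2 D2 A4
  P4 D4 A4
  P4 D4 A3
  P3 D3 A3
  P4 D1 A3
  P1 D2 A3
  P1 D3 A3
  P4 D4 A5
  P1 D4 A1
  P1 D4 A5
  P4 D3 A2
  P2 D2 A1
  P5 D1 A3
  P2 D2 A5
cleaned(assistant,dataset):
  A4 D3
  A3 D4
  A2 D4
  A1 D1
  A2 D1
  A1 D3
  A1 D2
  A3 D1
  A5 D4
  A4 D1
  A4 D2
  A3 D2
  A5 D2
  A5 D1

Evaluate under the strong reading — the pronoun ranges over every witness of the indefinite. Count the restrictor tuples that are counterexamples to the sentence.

5

"her" takes "an assistant" as antecedent and "it" takes "a dataset"; both are donkey pronouns co-varying with the restrictor.
Strong reading: for every (p,d,a) with shared(p,d,a), cleaned(a,d).
Restrictor triples: (P1,D2,A3)→cleaned(A3,D2) ✓  (P1,D3,A3)→cleaned(A3,D3) ✗  (P1,D4,A1)→cleaned(A1,D4) ✗  (P1,D4,A5)→cleaned(A5,D4) ✓  (P2,D2,A1)→cleaned(A1,D2) ✓  (P2,D2,A4)→cleaned(A4,D2) ✓  (P2,D2,A5)→cleaned(A5,D2) ✓  (P2,D3,A4)→cleaned(A4,D3) ✓  (P3,D3,A3)→cleaned(A3,D3) ✗  (P4,D1,A3)→cleaned(A3,D1) ✓  (P4,D3,A2)→cleaned(A2,D3) ✗  (P4,D4,A3)→cleaned(A3,D4) ✓  (P4,D4,A4)→cleaned(A4,D4) ✗  (P4,D4,A5)→cleaned(A5,D4) ✓  (P5,D1,A3)→cleaned(A3,D1) ✓
Counterexamples (restrictor triples failing the scope): 5.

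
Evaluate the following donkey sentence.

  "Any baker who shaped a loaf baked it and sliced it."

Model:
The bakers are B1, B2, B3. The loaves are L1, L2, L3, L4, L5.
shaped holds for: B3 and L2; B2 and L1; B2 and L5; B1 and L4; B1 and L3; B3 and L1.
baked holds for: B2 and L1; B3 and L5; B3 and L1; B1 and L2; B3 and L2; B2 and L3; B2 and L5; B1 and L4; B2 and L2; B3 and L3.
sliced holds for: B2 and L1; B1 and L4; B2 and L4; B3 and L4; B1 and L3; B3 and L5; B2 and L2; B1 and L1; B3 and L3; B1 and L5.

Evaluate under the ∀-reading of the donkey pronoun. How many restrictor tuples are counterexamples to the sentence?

4

"it" takes "a loaf" as antecedent — a donkey pronoun bound across the clause boundary.
Strong reading: for every (b,l) with shaped(b,l), baked(b,l) ∧ sliced(b,l).
Restrictor pairs: (B1,L3) ✗  (B1,L4) ✓  (B2,L1) ✓  (B2,L5) ✗  (B3,L1) ✗  (B3,L2) ✗
Counterexamples (restrictor pairs failing the scope): 4.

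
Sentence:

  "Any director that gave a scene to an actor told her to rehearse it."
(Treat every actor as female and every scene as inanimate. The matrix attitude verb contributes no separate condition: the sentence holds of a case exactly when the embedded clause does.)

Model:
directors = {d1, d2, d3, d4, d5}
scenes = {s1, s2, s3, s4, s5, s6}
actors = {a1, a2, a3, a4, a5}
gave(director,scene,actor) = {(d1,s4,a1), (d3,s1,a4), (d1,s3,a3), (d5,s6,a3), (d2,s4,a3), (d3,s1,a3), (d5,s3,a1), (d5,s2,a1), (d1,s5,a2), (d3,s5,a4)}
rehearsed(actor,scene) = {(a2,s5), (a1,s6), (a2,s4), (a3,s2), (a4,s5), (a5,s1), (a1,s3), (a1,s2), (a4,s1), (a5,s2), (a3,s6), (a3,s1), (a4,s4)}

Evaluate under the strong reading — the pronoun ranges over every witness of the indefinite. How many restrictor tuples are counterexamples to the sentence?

3

"her" takes "an actor" as antecedent and "it" takes "a scene"; both are donkey pronouns co-varying with the restrictor.
Strong reading: for every (d,s,a) with gave(d,s,a), rehearsed(a,s).
Restrictor triples: (d1,s3,a3)→rehearsed(a3,s3) ✗  (d1,s4,a1)→rehearsed(a1,s4) ✗  (d1,s5,a2)→rehearsed(a2,s5) ✓  (d2,s4,a3)→rehearsed(a3,s4) ✗  (d3,s1,a3)→rehearsed(a3,s1) ✓  (d3,s1,a4)→rehearsed(a4,s1) ✓  (d3,s5,a4)→rehearsed(a4,s5) ✓  (d5,s2,a1)→rehearsed(a1,s2) ✓  (d5,s3,a1)→rehearsed(a1,s3) ✓  (d5,s6,a3)→rehearsed(a3,s6) ✓
Counterexamples (restrictor triples failing the scope): 3.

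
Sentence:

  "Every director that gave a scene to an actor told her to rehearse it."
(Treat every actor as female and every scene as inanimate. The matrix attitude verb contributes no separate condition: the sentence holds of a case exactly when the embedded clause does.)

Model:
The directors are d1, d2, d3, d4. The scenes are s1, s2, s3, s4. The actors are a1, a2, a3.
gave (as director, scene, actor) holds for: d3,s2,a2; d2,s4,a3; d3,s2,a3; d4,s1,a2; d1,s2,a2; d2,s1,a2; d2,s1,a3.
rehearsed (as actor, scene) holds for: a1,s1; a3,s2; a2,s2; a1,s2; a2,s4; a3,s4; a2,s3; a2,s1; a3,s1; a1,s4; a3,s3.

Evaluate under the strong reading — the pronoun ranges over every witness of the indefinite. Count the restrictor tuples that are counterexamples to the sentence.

"her" takes "an actor" as antecedent and "it" takes "a scene"; both are donkey pronouns co-varying with the restrictor.
Strong reading: for every (d,s,a) with gave(d,s,a), rehearsed(a,s).
Restrictor triples: (d1,s2,a2)→rehearsed(a2,s2) ✓  (d2,s1,a2)→rehearsed(a2,s1) ✓  (d2,s1,a3)→rehearsed(a3,s1) ✓  (d2,s4,a3)→rehearsed(a3,s4) ✓  (d3,s2,a2)→rehearsed(a2,s2) ✓  (d3,s2,a3)→rehearsed(a3,s2) ✓  (d4,s1,a2)→rehearsed(a2,s1) ✓
Counterexamples (restrictor triples failing the scope): 0.

0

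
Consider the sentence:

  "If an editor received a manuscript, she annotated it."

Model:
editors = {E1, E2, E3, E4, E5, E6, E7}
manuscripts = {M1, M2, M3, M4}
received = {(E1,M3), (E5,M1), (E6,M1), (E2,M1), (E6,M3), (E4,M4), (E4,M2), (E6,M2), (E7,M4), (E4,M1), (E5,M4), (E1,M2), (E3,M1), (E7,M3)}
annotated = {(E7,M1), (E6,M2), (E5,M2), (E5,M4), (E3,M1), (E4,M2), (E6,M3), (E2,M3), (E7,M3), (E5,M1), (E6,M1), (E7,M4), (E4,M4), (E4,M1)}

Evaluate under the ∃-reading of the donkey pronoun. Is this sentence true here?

False

"it" takes "a manuscript" as antecedent — a donkey pronoun bound across the clause boundary.
Weak reading: every editor e with some received-manuscript has at least one received-manuscript m such that annotated(e,m).
Per editor: E1:✗  E2:✗  E3:✓  E4:✓  E5:✓  E6:✓  E7:✓
E1 has no witness among its received-manuscripts.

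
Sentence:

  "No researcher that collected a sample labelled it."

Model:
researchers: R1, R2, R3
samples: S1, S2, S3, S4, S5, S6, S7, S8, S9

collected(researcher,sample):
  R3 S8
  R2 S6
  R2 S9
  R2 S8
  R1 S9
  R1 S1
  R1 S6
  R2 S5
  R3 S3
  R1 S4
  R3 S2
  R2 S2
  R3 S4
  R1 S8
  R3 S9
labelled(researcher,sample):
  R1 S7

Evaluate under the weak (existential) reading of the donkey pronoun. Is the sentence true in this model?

True

"it" takes "a sample" as antecedent — a donkey pronoun bound across the clause boundary.
Truth condition: for no (r,s) with collected(r,s) does labelled(r,s) hold.
Restrictor pairs — does the scope hold? (R1,S1):fails  (R1,S4):fails  (R1,S6):fails  (R1,S8):fails  (R1,S9):fails  (R2,S2):fails  (R2,S5):fails  (R2,S6):fails  (R2,S8):fails  (R2,S9):fails  (R3,S2):fails  (R3,S3):fails  (R3,S4):fails  (R3,S8):fails  (R3,S9):fails
Scope holds for no restrictor pair, so the sentence is true.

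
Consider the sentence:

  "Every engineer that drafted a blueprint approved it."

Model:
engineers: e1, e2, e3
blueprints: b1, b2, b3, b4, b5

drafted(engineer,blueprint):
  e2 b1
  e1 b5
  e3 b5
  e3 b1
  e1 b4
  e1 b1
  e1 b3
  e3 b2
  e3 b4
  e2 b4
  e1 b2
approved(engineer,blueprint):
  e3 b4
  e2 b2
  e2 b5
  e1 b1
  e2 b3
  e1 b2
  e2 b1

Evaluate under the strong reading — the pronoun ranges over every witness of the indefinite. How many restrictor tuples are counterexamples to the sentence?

"it" takes "a blueprint" as antecedent — a donkey pronoun bound across the clause boundary.
Strong reading: for every (e,b) with drafted(e,b), approved(e,b).
Restrictor pairs: (e1,b1) ✓  (e1,b2) ✓  (e1,b3) ✗  (e1,b4) ✗  (e1,b5) ✗  (e2,b1) ✓  (e2,b4) ✗  (e3,b1) ✗  (e3,b2) ✗  (e3,b4) ✓  (e3,b5) ✗
Counterexamples (restrictor pairs failing the scope): 7.

7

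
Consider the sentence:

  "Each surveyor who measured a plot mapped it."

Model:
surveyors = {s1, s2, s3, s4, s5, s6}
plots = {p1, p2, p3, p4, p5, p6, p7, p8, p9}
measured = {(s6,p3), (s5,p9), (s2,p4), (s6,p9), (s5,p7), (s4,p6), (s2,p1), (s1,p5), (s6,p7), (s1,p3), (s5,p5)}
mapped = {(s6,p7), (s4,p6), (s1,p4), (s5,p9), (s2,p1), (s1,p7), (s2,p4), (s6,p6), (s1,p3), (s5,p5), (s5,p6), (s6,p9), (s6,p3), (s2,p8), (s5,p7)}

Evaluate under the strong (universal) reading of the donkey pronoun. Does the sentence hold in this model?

False

"it" takes "a plot" as antecedent — a donkey pronoun bound across the clause boundary.
Strong reading: for every (s,p) with measured(s,p), mapped(s,p).
Restrictor pairs: (s1,p3) ✓  (s1,p5) ✗  (s2,p1) ✓  (s2,p4) ✓  (s4,p6) ✓  (s5,p5) ✓  (s5,p7) ✓  (s5,p9) ✓  (s6,p3) ✓  (s6,p7) ✓  (s6,p9) ✓
Counterexample: (s1,p5) is in measured but fails the scope.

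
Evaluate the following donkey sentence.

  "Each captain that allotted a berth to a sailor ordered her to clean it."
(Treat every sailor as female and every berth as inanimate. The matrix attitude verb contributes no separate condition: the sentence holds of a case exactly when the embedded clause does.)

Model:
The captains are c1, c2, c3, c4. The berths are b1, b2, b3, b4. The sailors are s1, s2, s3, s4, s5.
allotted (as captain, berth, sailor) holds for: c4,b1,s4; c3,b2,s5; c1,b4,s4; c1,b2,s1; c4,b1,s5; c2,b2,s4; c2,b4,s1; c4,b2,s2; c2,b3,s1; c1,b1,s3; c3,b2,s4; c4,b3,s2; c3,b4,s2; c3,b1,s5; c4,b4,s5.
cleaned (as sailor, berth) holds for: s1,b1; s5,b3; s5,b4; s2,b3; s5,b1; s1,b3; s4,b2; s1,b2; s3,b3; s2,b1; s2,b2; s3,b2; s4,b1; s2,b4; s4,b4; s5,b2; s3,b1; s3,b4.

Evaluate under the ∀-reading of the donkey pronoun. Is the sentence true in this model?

False

"her" takes "a sailor" as antecedent and "it" takes "a berth"; both are donkey pronouns co-varying with the restrictor.
Strong reading: for every (c,b,s) with allotted(c,b,s), cleaned(s,b).
Restrictor triples: (c1,b1,s3)→cleaned(s3,b1) ✓  (c1,b2,s1)→cleaned(s1,b2) ✓  (c1,b4,s4)→cleaned(s4,b4) ✓  (c2,b2,s4)→cleaned(s4,b2) ✓  (c2,b3,s1)→cleaned(s1,b3) ✓  (c2,b4,s1)→cleaned(s1,b4) ✗  (c3,b1,s5)→cleaned(s5,b1) ✓  (c3,b2,s4)→cleaned(s4,b2) ✓  (c3,b2,s5)→cleaned(s5,b2) ✓  (c3,b4,s2)→cleaned(s2,b4) ✓  (c4,b1,s4)→cleaned(s4,b1) ✓  (c4,b1,s5)→cleaned(s5,b1) ✓  (c4,b2,s2)→cleaned(s2,b2) ✓  (c4,b3,s2)→cleaned(s2,b3) ✓  (c4,b4,s5)→cleaned(s5,b4) ✓
Counterexample: (c2,b4,s1) — cleaned(s1,b4) does not hold.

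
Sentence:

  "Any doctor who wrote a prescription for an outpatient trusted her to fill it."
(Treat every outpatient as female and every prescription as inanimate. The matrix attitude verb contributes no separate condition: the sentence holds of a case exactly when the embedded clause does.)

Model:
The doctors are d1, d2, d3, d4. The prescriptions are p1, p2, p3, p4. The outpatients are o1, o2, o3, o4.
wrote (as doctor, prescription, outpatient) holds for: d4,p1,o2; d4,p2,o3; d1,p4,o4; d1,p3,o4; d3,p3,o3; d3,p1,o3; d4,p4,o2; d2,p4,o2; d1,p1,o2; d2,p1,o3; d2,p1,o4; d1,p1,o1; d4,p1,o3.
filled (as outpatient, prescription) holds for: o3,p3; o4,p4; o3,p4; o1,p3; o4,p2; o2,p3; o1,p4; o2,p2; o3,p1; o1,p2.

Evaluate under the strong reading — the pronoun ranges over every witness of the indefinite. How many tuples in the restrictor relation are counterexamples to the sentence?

8

"her" takes "an outpatient" as antecedent and "it" takes "a prescription"; both are donkey pronouns co-varying with the restrictor.
Strong reading: for every (d,p,o) with wrote(d,p,o), filled(o,p).
Restrictor triples: (d1,p1,o1)→filled(o1,p1) ✗  (d1,p1,o2)→filled(o2,p1) ✗  (d1,p3,o4)→filled(o4,p3) ✗  (d1,p4,o4)→filled(o4,p4) ✓  (d2,p1,o3)→filled(o3,p1) ✓  (d2,p1,o4)→filled(o4,p1) ✗  (d2,p4,o2)→filled(o2,p4) ✗  (d3,p1,o3)→filled(o3,p1) ✓  (d3,p3,o3)→filled(o3,p3) ✓  (d4,p1,o2)→filled(o2,p1) ✗  (d4,p1,o3)→filled(o3,p1) ✓  (d4,p2,o3)→filled(o3,p2) ✗  (d4,p4,o2)→filled(o2,p4) ✗
Counterexamples (restrictor triples failing the scope): 8.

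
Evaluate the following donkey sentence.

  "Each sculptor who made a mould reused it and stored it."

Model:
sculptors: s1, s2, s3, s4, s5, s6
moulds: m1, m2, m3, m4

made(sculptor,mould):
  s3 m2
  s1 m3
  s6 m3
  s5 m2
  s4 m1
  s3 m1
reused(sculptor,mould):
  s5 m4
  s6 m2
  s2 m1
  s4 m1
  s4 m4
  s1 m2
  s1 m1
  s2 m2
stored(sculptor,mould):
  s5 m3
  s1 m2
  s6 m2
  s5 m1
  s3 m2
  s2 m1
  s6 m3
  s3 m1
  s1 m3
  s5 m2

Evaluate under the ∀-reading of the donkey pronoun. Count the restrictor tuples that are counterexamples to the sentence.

6

"it" takes "a mould" as antecedent — a donkey pronoun bound across the clause boundary.
Strong reading: for every (s,m) with made(s,m), reused(s,m) ∧ stored(s,m).
Restrictor pairs: (s1,m3) ✗  (s3,m1) ✗  (s3,m2) ✗  (s4,m1) ✗  (s5,m2) ✗  (s6,m3) ✗
Counterexamples (restrictor pairs failing the scope): 6.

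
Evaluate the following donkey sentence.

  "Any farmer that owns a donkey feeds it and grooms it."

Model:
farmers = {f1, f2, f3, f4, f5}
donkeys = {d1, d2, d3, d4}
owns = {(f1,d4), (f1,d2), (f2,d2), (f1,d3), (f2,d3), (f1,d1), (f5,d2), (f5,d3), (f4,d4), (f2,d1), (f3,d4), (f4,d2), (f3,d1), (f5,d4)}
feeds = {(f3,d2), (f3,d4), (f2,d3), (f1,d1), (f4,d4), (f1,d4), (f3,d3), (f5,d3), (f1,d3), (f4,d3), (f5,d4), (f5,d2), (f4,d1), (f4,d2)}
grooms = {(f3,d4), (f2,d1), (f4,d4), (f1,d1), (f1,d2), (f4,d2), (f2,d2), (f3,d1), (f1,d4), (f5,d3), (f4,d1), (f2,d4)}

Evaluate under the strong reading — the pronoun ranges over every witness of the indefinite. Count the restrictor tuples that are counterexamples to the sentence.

"it" takes "a donkey" as antecedent — a donkey pronoun bound across the clause boundary.
Strong reading: for every (f,d) with owns(f,d), feeds(f,d) ∧ grooms(f,d).
Restrictor pairs: (f1,d1) ✓  (f1,d2) ✗  (f1,d3) ✗  (f1,d4) ✓  (f2,d1) ✗  (f2,d2) ✗  (f2,d3) ✗  (f3,d1) ✗  (f3,d4) ✓  (f4,d2) ✓  (f4,d4) ✓  (f5,d2) ✗  (f5,d3) ✓  (f5,d4) ✗
Counterexamples (restrictor pairs failing the scope): 8.

8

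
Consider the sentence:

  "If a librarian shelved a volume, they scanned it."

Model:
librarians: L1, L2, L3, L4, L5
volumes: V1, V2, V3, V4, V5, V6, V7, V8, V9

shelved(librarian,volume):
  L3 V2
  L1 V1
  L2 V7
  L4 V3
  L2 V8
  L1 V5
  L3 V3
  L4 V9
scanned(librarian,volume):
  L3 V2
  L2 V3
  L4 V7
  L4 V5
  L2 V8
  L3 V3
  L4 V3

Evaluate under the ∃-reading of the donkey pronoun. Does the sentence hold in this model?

False

"it" takes "a volume" as antecedent — a donkey pronoun bound across the clause boundary.
Weak reading: every librarian l with some shelved-volume has at least one shelved-volume v such that scanned(l,v).
Per librarian: L1:✗  L2:✓  L3:✓  L4:✓
L1 has no witness among its shelved-volumes.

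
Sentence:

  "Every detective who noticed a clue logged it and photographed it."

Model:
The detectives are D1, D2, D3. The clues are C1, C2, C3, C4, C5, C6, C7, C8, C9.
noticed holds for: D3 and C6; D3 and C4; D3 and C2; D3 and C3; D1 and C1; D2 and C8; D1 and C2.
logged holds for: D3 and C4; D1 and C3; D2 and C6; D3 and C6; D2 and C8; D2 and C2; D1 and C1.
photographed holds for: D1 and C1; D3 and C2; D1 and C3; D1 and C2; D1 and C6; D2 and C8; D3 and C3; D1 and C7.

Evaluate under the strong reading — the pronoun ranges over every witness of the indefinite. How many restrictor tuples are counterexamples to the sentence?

5

"it" takes "a clue" as antecedent — a donkey pronoun bound across the clause boundary.
Strong reading: for every (d,c) with noticed(d,c), logged(d,c) ∧ photographed(d,c).
Restrictor pairs: (D1,C1) ✓  (D1,C2) ✗  (D2,C8) ✓  (D3,C2) ✗  (D3,C3) ✗  (D3,C4) ✗  (D3,C6) ✗
Counterexamples (restrictor pairs failing the scope): 5.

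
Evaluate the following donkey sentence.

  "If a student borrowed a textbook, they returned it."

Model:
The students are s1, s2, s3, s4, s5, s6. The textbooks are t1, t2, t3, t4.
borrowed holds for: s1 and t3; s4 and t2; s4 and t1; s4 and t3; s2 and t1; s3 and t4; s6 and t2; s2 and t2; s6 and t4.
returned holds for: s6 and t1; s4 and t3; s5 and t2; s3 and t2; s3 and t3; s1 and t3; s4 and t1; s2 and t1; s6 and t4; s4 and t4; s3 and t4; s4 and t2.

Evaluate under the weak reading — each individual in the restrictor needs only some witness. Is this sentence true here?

"it" takes "a textbook" as antecedent — a donkey pronoun bound across the clause boundary.
Weak reading: every student s with some borrowed-textbook has at least one borrowed-textbook t such that returned(s,t).
Per student: s1:✓  s2:✓  s3:✓  s4:✓  s6:✓
Every student in the restrictor has a witness.

True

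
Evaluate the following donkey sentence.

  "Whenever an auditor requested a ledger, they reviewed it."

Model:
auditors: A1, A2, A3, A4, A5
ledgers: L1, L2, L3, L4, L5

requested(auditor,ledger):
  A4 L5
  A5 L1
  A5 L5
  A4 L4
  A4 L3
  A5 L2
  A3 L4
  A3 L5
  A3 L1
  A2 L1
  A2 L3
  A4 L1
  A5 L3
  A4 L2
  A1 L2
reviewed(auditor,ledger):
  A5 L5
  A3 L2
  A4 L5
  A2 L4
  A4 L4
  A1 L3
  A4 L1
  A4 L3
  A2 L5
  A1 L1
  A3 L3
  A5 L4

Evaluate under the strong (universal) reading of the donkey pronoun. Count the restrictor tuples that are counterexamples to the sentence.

"it" takes "a ledger" as antecedent — a donkey pronoun bound across the clause boundary.
Strong reading: for every (a,l) with requested(a,l), reviewed(a,l).
Restrictor pairs: (A1,L2) ✗  (A2,L1) ✗  (A2,L3) ✗  (A3,L1) ✗  (A3,L4) ✗  (A3,L5) ✗  (A4,L1) ✓  (A4,L2) ✗  (A4,L3) ✓  (A4,L4) ✓  (A4,L5) ✓  (A5,L1) ✗  (A5,L2) ✗  (A5,L3) ✗  (A5,L5) ✓
Counterexamples (restrictor pairs failing the scope): 10.

10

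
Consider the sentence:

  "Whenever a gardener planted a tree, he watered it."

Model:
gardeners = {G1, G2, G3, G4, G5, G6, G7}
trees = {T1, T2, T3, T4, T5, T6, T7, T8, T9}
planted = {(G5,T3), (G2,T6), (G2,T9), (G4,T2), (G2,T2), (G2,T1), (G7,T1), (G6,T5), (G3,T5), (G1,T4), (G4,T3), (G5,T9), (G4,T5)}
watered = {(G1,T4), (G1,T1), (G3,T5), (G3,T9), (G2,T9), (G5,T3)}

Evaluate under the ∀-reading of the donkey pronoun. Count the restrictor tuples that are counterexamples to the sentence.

9

"it" takes "a tree" as antecedent — a donkey pronoun bound across the clause boundary.
Strong reading: for every (g,t) with planted(g,t), watered(g,t).
Restrictor pairs: (G1,T4) ✓  (G2,T1) ✗  (G2,T2) ✗  (G2,T6) ✗  (G2,T9) ✓  (G3,T5) ✓  (G4,T2) ✗  (G4,T3) ✗  (G4,T5) ✗  (G5,T3) ✓  (G5,T9) ✗  (G6,T5) ✗  (G7,T1) ✗
Counterexamples (restrictor pairs failing the scope): 9.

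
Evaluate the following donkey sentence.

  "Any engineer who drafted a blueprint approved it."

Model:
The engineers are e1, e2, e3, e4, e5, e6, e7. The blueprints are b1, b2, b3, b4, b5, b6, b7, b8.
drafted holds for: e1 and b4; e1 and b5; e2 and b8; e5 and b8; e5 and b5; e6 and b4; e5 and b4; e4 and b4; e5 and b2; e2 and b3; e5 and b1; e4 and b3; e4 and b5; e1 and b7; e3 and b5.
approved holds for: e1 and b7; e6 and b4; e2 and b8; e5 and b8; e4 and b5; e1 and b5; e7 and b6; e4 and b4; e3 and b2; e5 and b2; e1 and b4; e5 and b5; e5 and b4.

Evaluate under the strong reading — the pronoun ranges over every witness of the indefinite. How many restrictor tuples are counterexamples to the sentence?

4

"it" takes "a blueprint" as antecedent — a donkey pronoun bound across the clause boundary.
Strong reading: for every (e,b) with drafted(e,b), approved(e,b).
Restrictor pairs: (e1,b4) ✓  (e1,b5) ✓  (e1,b7) ✓  (e2,b3) ✗  (e2,b8) ✓  (e3,b5) ✗  (e4,b3) ✗  (e4,b4) ✓  (e4,b5) ✓  (e5,b1) ✗  (e5,b2) ✓  (e5,b4) ✓  (e5,b5) ✓  (e5,b8) ✓  (e6,b4) ✓
Counterexamples (restrictor pairs failing the scope): 4.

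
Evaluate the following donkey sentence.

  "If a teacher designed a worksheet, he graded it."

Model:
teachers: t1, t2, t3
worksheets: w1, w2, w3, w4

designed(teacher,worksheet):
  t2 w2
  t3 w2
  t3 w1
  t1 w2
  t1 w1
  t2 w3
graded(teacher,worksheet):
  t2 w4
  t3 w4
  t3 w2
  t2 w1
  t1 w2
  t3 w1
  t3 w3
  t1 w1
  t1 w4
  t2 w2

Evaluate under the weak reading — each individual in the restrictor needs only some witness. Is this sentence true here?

"it" takes "a worksheet" as antecedent — a donkey pronoun bound across the clause boundary.
Weak reading: every teacher t with some designed-worksheet has at least one designed-worksheet w such that graded(t,w).
Per teacher: t1:✓  t2:✓  t3:✓
Every teacher in the restrictor has a witness.

True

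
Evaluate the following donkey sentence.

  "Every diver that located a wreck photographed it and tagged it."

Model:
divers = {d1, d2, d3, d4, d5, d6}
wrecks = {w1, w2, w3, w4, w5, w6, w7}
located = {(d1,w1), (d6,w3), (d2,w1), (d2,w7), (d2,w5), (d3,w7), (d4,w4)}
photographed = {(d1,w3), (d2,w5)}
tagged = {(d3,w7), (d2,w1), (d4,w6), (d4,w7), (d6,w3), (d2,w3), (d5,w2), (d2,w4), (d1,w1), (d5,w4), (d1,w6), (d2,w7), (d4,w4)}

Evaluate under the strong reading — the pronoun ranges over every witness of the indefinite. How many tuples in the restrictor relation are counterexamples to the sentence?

"it" takes "a wreck" as antecedent — a donkey pronoun bound across the clause boundary.
Strong reading: for every (d,w) with located(d,w), photographed(d,w) ∧ tagged(d,w).
Restrictor pairs: (d1,w1) ✗  (d2,w1) ✗  (d2,w5) ✗  (d2,w7) ✗  (d3,w7) ✗  (d4,w4) ✗  (d6,w3) ✗
Counterexamples (restrictor pairs failing the scope): 7.

7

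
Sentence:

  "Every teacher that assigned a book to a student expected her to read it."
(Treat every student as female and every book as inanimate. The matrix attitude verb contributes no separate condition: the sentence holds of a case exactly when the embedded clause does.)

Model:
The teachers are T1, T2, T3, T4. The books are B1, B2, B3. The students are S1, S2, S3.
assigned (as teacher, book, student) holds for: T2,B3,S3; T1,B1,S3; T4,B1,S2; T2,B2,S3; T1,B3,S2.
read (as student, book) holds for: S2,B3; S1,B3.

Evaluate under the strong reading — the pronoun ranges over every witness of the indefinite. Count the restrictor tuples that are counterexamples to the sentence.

4

"her" takes "a student" as antecedent and "it" takes "a book"; both are donkey pronouns co-varying with the restrictor.
Strong reading: for every (t,b,s) with assigned(t,b,s), read(s,b).
Restrictor triples: (T1,B1,S3)→read(S3,B1) ✗  (T1,B3,S2)→read(S2,B3) ✓  (T2,B2,S3)→read(S3,B2) ✗  (T2,B3,S3)→read(S3,B3) ✗  (T4,B1,S2)→read(S2,B1) ✗
Counterexamples (restrictor triples failing the scope): 4.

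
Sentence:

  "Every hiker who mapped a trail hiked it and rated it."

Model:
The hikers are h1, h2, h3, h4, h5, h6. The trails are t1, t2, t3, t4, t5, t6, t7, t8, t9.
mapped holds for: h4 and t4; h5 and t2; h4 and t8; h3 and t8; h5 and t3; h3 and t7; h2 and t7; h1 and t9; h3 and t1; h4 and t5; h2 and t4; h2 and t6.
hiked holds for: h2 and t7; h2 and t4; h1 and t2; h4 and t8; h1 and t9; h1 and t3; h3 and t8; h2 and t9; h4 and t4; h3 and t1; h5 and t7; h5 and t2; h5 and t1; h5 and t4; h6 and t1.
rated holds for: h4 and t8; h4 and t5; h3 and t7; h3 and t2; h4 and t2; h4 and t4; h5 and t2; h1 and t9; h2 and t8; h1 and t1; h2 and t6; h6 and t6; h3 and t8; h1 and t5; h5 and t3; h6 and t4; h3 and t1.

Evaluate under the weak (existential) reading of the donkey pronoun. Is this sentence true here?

"it" takes "a trail" as antecedent — a donkey pronoun bound across the clause boundary.
Weak reading: every hiker h with some mapped-trail has at least one mapped-trail t such that hiked(h,t) ∧ rated(h,t).
Per hiker: h1:✓  h2:✗  h3:✓  h4:✓  h5:✓
h2 has no witness among its mapped-trails.

False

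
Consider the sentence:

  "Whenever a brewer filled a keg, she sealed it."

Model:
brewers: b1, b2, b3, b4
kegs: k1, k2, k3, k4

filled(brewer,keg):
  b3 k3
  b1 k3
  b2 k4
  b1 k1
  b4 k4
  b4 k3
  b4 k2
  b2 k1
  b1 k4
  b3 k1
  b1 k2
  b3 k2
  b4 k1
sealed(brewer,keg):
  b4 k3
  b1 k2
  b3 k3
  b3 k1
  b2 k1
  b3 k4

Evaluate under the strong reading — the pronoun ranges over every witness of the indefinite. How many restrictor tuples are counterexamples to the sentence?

"it" takes "a keg" as antecedent — a donkey pronoun bound across the clause boundary.
Strong reading: for every (b,k) with filled(b,k), sealed(b,k).
Restrictor pairs: (b1,k1) ✗  (b1,k2) ✓  (b1,k3) ✗  (b1,k4) ✗  (b2,k1) ✓  (b2,k4) ✗  (b3,k1) ✓  (b3,k2) ✗  (b3,k3) ✓  (b4,k1) ✗  (b4,k2) ✗  (b4,k3) ✓  (b4,k4) ✗
Counterexamples (restrictor pairs failing the scope): 8.

8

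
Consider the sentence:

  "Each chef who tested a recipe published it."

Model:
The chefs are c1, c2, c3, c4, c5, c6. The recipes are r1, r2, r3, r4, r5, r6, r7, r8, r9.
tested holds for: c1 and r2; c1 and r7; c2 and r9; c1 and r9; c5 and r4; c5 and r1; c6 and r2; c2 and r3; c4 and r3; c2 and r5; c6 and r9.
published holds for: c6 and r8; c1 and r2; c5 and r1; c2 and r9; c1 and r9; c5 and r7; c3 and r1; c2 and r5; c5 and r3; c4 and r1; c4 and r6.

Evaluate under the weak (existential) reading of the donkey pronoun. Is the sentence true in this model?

False

"it" takes "a recipe" as antecedent — a donkey pronoun bound across the clause boundary.
Weak reading: every chef c with some tested-recipe has at least one tested-recipe r such that published(c,r).
Per chef: c1:✓  c2:✓  c4:✗  c5:✓  c6:✗
c4 has no witness among its tested-recipes.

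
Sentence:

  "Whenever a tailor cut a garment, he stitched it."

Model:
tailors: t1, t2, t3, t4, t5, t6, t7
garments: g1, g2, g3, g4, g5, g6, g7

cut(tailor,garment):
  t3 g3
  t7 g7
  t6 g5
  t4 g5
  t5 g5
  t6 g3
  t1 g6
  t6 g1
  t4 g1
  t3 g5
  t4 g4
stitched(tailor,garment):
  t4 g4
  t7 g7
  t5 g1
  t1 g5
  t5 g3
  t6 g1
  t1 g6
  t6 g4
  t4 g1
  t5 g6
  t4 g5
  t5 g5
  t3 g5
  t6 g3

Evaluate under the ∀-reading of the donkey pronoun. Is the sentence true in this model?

False

"it" takes "a garment" as antecedent — a donkey pronoun bound across the clause boundary.
Strong reading: for every (t,g) with cut(t,g), stitched(t,g).
Restrictor pairs: (t1,g6) ✓  (t3,g3) ✗  (t3,g5) ✓  (t4,g1) ✓  (t4,g4) ✓  (t4,g5) ✓  (t5,g5) ✓  (t6,g1) ✓  (t6,g3) ✓  (t6,g5) ✗  (t7,g7) ✓
Counterexample: (t3,g3) is in cut but fails the scope.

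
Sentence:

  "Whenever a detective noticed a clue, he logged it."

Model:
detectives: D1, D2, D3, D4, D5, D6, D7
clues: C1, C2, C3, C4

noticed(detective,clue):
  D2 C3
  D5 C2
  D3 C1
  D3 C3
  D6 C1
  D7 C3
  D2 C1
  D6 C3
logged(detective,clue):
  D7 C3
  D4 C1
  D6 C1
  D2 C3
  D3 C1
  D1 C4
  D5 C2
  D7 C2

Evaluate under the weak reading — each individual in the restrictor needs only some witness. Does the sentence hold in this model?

True

"it" takes "a clue" as antecedent — a donkey pronoun bound across the clause boundary.
Weak reading: every detective d with some noticed-clue has at least one noticed-clue c such that logged(d,c).
Per detective: D2:✓  D3:✓  D5:✓  D6:✓  D7:✓
Every detective in the restrictor has a witness.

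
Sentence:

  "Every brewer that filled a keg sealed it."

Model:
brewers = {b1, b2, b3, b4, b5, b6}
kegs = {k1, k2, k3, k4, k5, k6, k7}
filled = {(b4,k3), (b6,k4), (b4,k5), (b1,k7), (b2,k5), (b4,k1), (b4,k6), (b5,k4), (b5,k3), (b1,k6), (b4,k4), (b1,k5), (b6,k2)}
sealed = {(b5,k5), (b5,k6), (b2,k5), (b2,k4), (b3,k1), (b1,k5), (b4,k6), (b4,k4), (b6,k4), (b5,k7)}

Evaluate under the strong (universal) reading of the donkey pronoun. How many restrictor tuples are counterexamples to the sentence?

"it" takes "a keg" as antecedent — a donkey pronoun bound across the clause boundary.
Strong reading: for every (b,k) with filled(b,k), sealed(b,k).
Restrictor pairs: (b1,k5) ✓  (b1,k6) ✗  (b1,k7) ✗  (b2,k5) ✓  (b4,k1) ✗  (b4,k3) ✗  (b4,k4) ✓  (b4,k5) ✗  (b4,k6) ✓  (b5,k3) ✗  (b5,k4) ✗  (b6,k2) ✗  (b6,k4) ✓
Counterexamples (restrictor pairs failing the scope): 8.

8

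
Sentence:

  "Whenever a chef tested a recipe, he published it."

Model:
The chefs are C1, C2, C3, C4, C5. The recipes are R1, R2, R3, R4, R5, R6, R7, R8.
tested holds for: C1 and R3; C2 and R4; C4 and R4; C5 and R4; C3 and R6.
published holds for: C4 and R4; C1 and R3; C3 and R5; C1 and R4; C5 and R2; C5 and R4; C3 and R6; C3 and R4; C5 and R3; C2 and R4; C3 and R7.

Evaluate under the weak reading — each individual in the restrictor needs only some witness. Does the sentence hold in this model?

True

"it" takes "a recipe" as antecedent — a donkey pronoun bound across the clause boundary.
Weak reading: every chef c with some tested-recipe has at least one tested-recipe r such that published(c,r).
Per chef: C1:✓  C2:✓  C3:✓  C4:✓  C5:✓
Every chef in the restrictor has a witness.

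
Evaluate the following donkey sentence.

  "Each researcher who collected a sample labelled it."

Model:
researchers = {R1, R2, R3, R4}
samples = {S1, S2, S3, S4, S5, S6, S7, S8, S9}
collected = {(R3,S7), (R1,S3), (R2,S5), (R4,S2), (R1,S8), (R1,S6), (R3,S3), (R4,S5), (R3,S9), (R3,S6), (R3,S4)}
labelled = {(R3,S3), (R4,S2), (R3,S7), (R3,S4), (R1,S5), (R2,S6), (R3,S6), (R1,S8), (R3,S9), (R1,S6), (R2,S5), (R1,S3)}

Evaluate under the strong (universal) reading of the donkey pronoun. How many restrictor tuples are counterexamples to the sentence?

1

"it" takes "a sample" as antecedent — a donkey pronoun bound across the clause boundary.
Strong reading: for every (r,s) with collected(r,s), labelled(r,s).
Restrictor pairs: (R1,S3) ✓  (R1,S6) ✓  (R1,S8) ✓  (R2,S5) ✓  (R3,S3) ✓  (R3,S4) ✓  (R3,S6) ✓  (R3,S7) ✓  (R3,S9) ✓  (R4,S2) ✓  (R4,S5) ✗
Counterexamples (restrictor pairs failing the scope): 1.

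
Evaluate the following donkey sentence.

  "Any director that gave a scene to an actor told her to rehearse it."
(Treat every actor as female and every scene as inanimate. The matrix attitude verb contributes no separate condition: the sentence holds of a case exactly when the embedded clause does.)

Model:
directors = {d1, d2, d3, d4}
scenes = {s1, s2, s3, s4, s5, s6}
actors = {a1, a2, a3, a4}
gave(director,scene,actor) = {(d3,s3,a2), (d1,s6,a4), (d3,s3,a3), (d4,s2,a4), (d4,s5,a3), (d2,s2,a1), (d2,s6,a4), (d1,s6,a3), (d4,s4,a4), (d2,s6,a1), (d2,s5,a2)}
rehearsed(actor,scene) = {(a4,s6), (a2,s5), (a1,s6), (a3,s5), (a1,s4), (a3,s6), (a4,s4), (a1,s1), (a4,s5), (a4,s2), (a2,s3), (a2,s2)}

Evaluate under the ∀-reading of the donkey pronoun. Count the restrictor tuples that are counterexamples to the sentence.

"her" takes "an actor" as antecedent and "it" takes "a scene"; both are donkey pronouns co-varying with the restrictor.
Strong reading: for every (d,s,a) with gave(d,s,a), rehearsed(a,s).
Restrictor triples: (d1,s6,a3)→rehearsed(a3,s6) ✓  (d1,s6,a4)→rehearsed(a4,s6) ✓  (d2,s2,a1)→rehearsed(a1,s2) ✗  (d2,s5,a2)→rehearsed(a2,s5) ✓  (d2,s6,a1)→rehearsed(a1,s6) ✓  (d2,s6,a4)→rehearsed(a4,s6) ✓  (d3,s3,a2)→rehearsed(a2,s3) ✓  (d3,s3,a3)→rehearsed(a3,s3) ✗  (d4,s2,a4)→rehearsed(a4,s2) ✓  (d4,s4,a4)→rehearsed(a4,s4) ✓  (d4,s5,a3)→rehearsed(a3,s5) ✓
Counterexamples (restrictor triples failing the scope): 2.

2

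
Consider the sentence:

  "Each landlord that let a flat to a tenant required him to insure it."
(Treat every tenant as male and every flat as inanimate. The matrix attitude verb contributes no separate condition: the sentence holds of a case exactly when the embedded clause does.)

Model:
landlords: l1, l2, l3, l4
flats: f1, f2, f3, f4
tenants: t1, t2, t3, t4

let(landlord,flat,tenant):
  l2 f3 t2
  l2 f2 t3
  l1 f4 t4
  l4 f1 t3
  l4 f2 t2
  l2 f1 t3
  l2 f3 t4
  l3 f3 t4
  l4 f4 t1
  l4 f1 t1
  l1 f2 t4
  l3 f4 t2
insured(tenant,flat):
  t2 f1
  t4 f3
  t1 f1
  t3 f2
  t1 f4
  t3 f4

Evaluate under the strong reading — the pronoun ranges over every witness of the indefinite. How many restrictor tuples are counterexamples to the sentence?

7

"him" takes "a tenant" as antecedent and "it" takes "a flat"; both are donkey pronouns co-varying with the restrictor.
Strong reading: for every (l,f,t) with let(l,f,t), insured(t,f).
Restrictor triples: (l1,f2,t4)→insured(t4,f2) ✗  (l1,f4,t4)→insured(t4,f4) ✗  (l2,f1,t3)→insured(t3,f1) ✗  (l2,f2,t3)→insured(t3,f2) ✓  (l2,f3,t2)→insured(t2,f3) ✗  (l2,f3,t4)→insured(t4,f3) ✓  (l3,f3,t4)→insured(t4,f3) ✓  (l3,f4,t2)→insured(t2,f4) ✗  (l4,f1,t1)→insured(t1,f1) ✓  (l4,f1,t3)→insured(t3,f1) ✗  (l4,f2,t2)→insured(t2,f2) ✗  (l4,f4,t1)→insured(t1,f4) ✓
Counterexamples (restrictor triples failing the scope): 7.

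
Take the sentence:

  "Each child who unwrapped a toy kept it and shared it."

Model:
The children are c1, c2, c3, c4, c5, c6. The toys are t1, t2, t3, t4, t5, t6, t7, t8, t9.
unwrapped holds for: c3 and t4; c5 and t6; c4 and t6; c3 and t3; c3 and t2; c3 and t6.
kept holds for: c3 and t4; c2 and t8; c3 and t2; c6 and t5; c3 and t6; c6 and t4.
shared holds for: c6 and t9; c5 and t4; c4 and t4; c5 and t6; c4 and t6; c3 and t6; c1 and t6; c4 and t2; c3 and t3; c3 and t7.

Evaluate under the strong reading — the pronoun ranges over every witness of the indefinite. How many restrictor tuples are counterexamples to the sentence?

"it" takes "a toy" as antecedent — a donkey pronoun bound across the clause boundary.
Strong reading: for every (c,t) with unwrapped(c,t), kept(c,t) ∧ shared(c,t).
Restrictor pairs: (c3,t2) ✗  (c3,t3) ✗  (c3,t4) ✗  (c3,t6) ✓  (c4,t6) ✗  (c5,t6) ✗
Counterexamples (restrictor pairs failing the scope): 5.

5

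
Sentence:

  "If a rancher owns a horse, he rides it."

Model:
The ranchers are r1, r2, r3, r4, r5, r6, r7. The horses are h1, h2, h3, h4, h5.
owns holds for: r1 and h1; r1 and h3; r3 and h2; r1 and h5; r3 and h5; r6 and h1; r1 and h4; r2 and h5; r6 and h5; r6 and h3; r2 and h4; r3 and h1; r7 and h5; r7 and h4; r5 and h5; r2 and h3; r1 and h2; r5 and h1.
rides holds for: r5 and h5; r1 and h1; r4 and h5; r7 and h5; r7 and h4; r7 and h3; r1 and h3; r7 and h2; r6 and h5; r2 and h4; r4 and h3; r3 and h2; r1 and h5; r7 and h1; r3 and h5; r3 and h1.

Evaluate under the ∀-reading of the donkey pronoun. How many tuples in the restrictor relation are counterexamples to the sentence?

7

"it" takes "a horse" as antecedent — a donkey pronoun bound across the clause boundary.
Strong reading: for every (r,h) with owns(r,h), rides(r,h).
Restrictor pairs: (r1,h1) ✓  (r1,h2) ✗  (r1,h3) ✓  (r1,h4) ✗  (r1,h5) ✓  (r2,h3) ✗  (r2,h4) ✓  (r2,h5) ✗  (r3,h1) ✓  (r3,h2) ✓  (r3,h5) ✓  (r5,h1) ✗  (r5,h5) ✓  (r6,h1) ✗  (r6,h3) ✗  (r6,h5) ✓  (r7,h4) ✓  (r7,h5) ✓
Counterexamples (restrictor pairs failing the scope): 7.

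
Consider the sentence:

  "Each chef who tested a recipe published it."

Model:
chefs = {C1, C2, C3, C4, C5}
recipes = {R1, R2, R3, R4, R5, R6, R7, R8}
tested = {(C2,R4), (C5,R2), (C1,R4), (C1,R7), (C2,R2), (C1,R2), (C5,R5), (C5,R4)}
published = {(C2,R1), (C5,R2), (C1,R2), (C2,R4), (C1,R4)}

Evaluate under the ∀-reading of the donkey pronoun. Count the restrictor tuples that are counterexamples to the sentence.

"it" takes "a recipe" as antecedent — a donkey pronoun bound across the clause boundary.
Strong reading: for every (c,r) with tested(c,r), published(c,r).
Restrictor pairs: (C1,R2) ✓  (C1,R4) ✓  (C1,R7) ✗  (C2,R2) ✗  (C2,R4) ✓  (C5,R2) ✓  (C5,R4) ✗  (C5,R5) ✗
Counterexamples (restrictor pairs failing the scope): 4.

4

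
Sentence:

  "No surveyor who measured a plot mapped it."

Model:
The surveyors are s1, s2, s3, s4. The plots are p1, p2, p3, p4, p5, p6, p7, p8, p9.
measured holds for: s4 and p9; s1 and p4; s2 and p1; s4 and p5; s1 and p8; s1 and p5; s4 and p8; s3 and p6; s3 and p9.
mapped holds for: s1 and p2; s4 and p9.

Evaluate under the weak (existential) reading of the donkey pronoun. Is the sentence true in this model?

"it" takes "a plot" as antecedent — a donkey pronoun bound across the clause boundary.
Truth condition: for no (s,p) with measured(s,p) does mapped(s,p) hold.
Restrictor pairs — does the scope hold? (s1,p4):fails  (s1,p5):fails  (s1,p8):fails  (s2,p1):fails  (s3,p6):fails  (s3,p9):fails  (s4,p5):fails  (s4,p8):fails  (s4,p9):holds
Scope holds for 1 pair(s), so the sentence is false.

False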